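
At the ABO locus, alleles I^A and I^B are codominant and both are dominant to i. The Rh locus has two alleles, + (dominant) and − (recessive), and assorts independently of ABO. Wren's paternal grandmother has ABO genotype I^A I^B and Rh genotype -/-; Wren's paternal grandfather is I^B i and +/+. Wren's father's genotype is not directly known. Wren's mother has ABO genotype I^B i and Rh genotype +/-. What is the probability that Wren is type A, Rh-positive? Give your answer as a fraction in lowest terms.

3/32

Wren's father's ABO genotype from I^A I^B × I^B i: 1/4 I^A I^B, 1/4 I^A i, 1/4 I^B I^B, 1/4 I^B i.
Crossing each possibility with the mother I^B i and summing P(type A): 1/4·1/4 + 1/4·1/4 + 1/4·0 + 1/4·0 = 1/8.
Similarly for Rh via the father's Rh distribution: P(Rh+) = 3/4.
Independent loci: 1/8 × 3/4 = 3/32.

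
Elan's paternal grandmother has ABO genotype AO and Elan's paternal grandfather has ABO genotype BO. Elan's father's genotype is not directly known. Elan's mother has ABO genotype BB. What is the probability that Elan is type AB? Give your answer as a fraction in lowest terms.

Elan's father's ABO genotype from AO × BO: 1/4 AB, 1/4 AO, 1/4 BO, 1/4 OO.
Crossing each possibility with the mother BB and summing P(type AB): 1/4·1/2 + 1/4·1/2 + 1/4·0 + 1/4·0 = 1/4.

1/4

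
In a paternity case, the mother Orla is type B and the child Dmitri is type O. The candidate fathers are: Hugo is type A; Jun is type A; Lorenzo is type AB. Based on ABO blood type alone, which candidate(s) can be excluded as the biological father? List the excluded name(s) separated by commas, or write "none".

Lorenzo

A candidate is excluded only if no genotype consistent with his phenotype could produce a type O child with a type B mother.
Lorenzo (type AB): no genotype consistent with that phenotype can produce a type-O child with a type-B mother.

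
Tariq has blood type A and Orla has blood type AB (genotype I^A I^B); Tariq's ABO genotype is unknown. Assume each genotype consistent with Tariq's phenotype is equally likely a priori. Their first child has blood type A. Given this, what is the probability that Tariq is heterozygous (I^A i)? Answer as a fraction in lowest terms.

Possible genotypes: Tariq ∈ {I^A I^A, I^A i}; Orla ∈ {I^A I^B}.
Weight each parental genotype pair by prior × P(type-A child):
  I^A I^A × I^A I^B: posterior weight 1/2.
  I^A i × I^A I^B: posterior weight 1/2.
Sum the posterior weight over pairs where Tariq is I^A i: 1/2.

1/2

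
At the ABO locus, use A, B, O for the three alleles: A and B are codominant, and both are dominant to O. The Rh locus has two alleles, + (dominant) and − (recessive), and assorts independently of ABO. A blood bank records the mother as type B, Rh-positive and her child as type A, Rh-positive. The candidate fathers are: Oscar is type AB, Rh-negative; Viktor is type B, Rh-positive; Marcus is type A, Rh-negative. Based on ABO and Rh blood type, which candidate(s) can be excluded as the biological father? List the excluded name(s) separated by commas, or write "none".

Viktor

A candidate is excluded only if no genotype consistent with his phenotype could produce a type A, Rh-positive child with a type B, Rh-positive mother.
Viktor (type B, Rh+): no genotype consistent with that phenotype can produce a type-A Rh+ child with a type-B mother.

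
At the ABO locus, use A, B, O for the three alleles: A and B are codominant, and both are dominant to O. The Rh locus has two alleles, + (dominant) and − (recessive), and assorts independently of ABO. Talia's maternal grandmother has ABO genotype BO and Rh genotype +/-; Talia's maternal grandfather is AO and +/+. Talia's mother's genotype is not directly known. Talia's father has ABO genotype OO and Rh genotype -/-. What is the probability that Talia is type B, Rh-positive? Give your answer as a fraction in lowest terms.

Talia's mother's ABO genotype from BO × AO: 1/4 AB, 1/4 AO, 1/4 BO, 1/4 OO.
Crossing each possibility with the father OO and summing P(type B): 1/4·1/2 + 1/4·0 + 1/4·1/2 + 1/4·0 = 1/4.
Similarly for Rh via the mother's Rh distribution: P(Rh+) = 3/4.
Independent loci: 1/4 × 3/4 = 3/16.

3/16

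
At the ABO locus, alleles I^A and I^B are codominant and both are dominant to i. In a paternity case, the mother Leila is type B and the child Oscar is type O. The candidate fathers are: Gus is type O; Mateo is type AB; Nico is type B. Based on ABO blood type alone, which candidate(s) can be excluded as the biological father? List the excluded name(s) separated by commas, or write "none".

Mateo

A candidate is excluded only if no genotype consistent with his phenotype could produce a type O child with a type B mother.
Mateo (type AB): no genotype consistent with that phenotype can produce a type-O child with a type-B mother.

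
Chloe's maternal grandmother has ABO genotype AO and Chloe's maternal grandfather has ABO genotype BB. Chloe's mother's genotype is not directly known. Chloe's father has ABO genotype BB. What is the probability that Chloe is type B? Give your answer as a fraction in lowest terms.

3/4

Chloe's mother's ABO genotype from AO × BB: 1/2 AB, 1/2 BO.
Crossing each possibility with the father BB and summing P(type B): 1/2·1/2 + 1/2·1 = 3/4.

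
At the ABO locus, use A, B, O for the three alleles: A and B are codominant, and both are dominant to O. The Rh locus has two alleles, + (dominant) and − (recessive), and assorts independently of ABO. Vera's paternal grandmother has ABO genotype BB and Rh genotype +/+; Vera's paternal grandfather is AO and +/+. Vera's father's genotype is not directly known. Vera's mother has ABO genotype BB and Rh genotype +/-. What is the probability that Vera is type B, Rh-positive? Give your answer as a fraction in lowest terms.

3/4

Vera's father's ABO genotype from BB × AO: 1/2 AB, 1/2 BO.
Crossing each possibility with the mother BB and summing P(type B): 1/2·1/2 + 1/2·1 = 3/4.
Similarly for Rh via the father's Rh distribution: P(Rh+) = 1.
Independent loci: 3/4 × 1 = 3/4.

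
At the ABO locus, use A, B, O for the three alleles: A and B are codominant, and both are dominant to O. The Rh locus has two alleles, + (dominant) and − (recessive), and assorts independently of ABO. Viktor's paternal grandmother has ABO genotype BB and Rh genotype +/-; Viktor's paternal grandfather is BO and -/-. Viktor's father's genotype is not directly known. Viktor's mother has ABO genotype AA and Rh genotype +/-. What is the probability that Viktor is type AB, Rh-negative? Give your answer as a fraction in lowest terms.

Viktor's father's ABO genotype from BB × BO: 1/2 BB, 1/2 BO.
Crossing each possibility with the mother AA and summing P(type AB): 1/2·1 + 1/2·1/2 = 3/4.
Similarly for Rh via the father's Rh distribution: P(Rh-) = 3/8.
Independent loci: 3/4 × 3/8 = 9/32.

9/32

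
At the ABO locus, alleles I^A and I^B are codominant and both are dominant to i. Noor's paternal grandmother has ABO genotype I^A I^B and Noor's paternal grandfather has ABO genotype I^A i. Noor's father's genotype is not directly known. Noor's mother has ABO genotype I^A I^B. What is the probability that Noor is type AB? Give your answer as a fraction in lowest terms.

3/8

Noor's father's ABO genotype from I^A I^B × I^A i: 1/4 I^A I^A, 1/4 I^A I^B, 1/4 I^A i, 1/4 I^B i.
Crossing each possibility with the mother I^A I^B and summing P(type AB): 1/4·1/2 + 1/4·1/2 + 1/4·1/4 + 1/4·1/4 = 3/8.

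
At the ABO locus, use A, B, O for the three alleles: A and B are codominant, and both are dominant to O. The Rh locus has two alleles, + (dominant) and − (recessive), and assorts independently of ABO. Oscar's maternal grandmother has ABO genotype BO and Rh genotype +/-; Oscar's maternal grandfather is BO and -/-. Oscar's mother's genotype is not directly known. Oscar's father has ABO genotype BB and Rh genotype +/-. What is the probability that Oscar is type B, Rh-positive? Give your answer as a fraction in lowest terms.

Oscar's mother's ABO genotype from BO × BO: 1/4 BB, 1/2 BO, 1/4 OO.
Crossing each possibility with the father BB and summing P(type B): 1/4·1 + 1/2·1 + 1/4·1 = 1.
Similarly for Rh via the mother's Rh distribution: P(Rh+) = 5/8.
Independent loci: 1 × 5/8 = 5/8.

5/8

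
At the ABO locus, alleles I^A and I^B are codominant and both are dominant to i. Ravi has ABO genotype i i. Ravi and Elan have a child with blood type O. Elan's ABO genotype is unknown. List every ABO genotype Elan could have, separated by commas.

For each candidate genotype of Elan, check whether crossing it with i i can produce every observed child phenotype.
  I^A I^A → possible child types {A} ✗
  I^A I^B → possible child types {A, B} ✗
  I^A i → possible child types {O, A} ✓
  I^B I^B → possible child types {B} ✗
  I^B i → possible child types {O, B} ✓
  i i → possible child types {O} ✓

I^A i, I^B i, i i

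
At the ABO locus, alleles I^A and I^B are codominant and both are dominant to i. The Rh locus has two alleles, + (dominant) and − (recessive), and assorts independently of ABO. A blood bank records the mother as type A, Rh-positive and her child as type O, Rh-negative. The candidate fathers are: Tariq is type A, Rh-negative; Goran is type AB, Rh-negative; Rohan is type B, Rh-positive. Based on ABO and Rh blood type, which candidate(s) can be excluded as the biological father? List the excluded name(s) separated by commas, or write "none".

A candidate is excluded only if no genotype consistent with his phenotype could produce a type O, Rh-negative child with a type A, Rh-positive mother.
Goran (type AB, Rh-): no genotype consistent with that phenotype can produce a type-O Rh- child with a type-A mother.

Goran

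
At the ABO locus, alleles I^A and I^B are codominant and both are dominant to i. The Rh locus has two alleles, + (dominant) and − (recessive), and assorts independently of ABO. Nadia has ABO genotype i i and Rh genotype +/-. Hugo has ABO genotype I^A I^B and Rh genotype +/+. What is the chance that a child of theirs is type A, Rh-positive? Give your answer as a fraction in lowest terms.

1/2

ABO cross i i × I^A I^B → offspring phenotypes: 1/2 A, 1/2 B.
Rh cross +/- × +/+ → 1 Rh+.
Independent loci: P(type A, Rh-positive) = 1/2 × 1 = 1/2.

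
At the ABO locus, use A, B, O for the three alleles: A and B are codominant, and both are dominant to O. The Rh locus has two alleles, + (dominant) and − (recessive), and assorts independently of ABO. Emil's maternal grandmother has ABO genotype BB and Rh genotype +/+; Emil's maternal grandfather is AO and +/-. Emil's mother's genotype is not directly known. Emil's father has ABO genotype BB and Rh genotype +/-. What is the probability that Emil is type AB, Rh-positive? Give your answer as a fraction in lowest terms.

7/32

Emil's mother's ABO genotype from BB × AO: 1/2 AB, 1/2 BO.
Crossing each possibility with the father BB and summing P(type AB): 1/2·1/2 + 1/2·0 = 1/4.
Similarly for Rh via the mother's Rh distribution: P(Rh+) = 7/8.
Independent loci: 1/4 × 7/8 = 7/32.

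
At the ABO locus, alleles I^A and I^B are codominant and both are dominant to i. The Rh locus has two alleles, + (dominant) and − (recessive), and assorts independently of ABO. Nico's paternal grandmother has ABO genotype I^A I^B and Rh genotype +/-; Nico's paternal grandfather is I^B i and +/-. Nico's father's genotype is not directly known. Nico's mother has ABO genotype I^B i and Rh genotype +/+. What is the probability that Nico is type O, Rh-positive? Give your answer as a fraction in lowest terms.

1/8

Nico's father's ABO genotype from I^A I^B × I^B i: 1/4 I^A I^B, 1/4 I^A i, 1/4 I^B I^B, 1/4 I^B i.
Crossing each possibility with the mother I^B i and summing P(type O): 1/4·0 + 1/4·1/4 + 1/4·0 + 1/4·1/4 = 1/8.
Similarly for Rh via the father's Rh distribution: P(Rh+) = 1.
Independent loci: 1/8 × 1 = 1/8.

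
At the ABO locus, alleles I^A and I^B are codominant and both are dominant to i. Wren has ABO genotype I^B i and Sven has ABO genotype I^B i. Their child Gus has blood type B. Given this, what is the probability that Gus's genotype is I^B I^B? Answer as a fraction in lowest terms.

1/3

Cross I^B i × I^B i → 1/4 I^B I^B, 1/2 I^B i, 1/4 i i.
Type-B genotypes among offspring: I^B I^B (1/4), I^B i (1/2); total 3/4.
P(I^B I^B | type B) = (1/4) / (3/4) = 1/3.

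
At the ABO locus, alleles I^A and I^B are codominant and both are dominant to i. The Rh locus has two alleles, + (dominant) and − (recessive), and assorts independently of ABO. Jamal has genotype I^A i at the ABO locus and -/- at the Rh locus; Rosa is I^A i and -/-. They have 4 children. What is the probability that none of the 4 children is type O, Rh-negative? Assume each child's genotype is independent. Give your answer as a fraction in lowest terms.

81/256

ABO cross I^A i × I^A i → 1/4 O, 3/4 A.
Rh cross -/- × -/- → 1 Rh-; so P(type O, Rh-negative) = 1/4 × 1 = 1/4 per child.
P(not type O, Rh-negative) = 3/4 for one child; (3/4)^4 = 81/256.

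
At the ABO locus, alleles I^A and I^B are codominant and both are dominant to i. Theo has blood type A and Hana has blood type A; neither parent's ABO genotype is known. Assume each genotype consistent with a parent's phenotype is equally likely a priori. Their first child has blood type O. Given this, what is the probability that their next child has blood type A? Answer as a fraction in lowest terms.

3/4

Possible genotypes: Theo ∈ {I^A I^A, I^A i}; Hana ∈ {I^A I^A, I^A i}.
Weight each parental genotype pair by prior × P(type-O child):
  I^A i × I^A i: posterior weight 1; P(next child type A) = 3/4.
Weighted sum = 3/4.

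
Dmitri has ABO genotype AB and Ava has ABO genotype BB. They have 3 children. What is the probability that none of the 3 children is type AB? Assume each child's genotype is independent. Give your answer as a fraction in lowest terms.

1/8

ABO cross AB × BB → 1/2 B, 1/2 AB.
So P(type AB) = 1/2 per child.
P(not type AB) = 1/2 for one child; (1/2)^3 = 1/8.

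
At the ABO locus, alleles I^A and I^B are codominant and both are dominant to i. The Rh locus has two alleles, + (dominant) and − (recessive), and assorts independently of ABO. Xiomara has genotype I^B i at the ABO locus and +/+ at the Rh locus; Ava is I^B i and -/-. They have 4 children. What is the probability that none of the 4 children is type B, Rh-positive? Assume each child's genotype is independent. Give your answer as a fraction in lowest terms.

1/256

ABO cross I^B i × I^B i → 1/4 O, 3/4 B.
Rh cross +/+ × -/- → 1 Rh+; so P(type B, Rh-positive) = 3/4 × 1 = 3/4 per child.
P(not type B, Rh-positive) = 1/4 for one child; (1/4)^4 = 1/256.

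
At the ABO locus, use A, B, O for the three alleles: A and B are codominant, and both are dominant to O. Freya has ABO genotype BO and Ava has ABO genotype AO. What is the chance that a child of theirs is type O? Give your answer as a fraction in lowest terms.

ABO cross BO × AO → offspring phenotypes: 1/4 O, 1/4 A, 1/4 B, 1/4 AB.
So P(type O) = 1/4.

1/4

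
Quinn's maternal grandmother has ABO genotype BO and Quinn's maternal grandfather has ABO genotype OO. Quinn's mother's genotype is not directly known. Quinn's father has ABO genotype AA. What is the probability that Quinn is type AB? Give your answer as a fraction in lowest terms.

1/4

Quinn's mother's ABO genotype from BO × OO: 1/2 BO, 1/2 OO.
Crossing each possibility with the father AA and summing P(type AB): 1/2·1/2 + 1/2·0 = 1/4.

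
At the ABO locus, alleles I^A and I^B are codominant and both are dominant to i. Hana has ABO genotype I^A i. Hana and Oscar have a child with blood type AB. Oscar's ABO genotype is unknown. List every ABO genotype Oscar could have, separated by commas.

I^A I^B, I^B I^B, I^B i

For each candidate genotype of Oscar, check whether crossing it with I^A i can produce every observed child phenotype.
  I^A I^A → possible child types {A} ✗
  I^A I^B → possible child types {A, B, AB} ✓
  I^A i → possible child types {O, A} ✗
  I^B I^B → possible child types {B, AB} ✓
  I^B i → possible child types {O, A, B, AB} ✓
  i i → possible child types {O, A} ✗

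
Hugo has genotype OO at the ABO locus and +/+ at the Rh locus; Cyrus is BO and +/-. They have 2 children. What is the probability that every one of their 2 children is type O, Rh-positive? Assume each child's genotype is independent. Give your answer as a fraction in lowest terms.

1/4

ABO cross OO × BO → 1/2 O, 1/2 B.
Rh cross +/+ × +/- → 1 Rh+; so P(type O, Rh-positive) = 1/2 × 1 = 1/2 per child.
All 2 independent: (1/2)^2 = 1/4.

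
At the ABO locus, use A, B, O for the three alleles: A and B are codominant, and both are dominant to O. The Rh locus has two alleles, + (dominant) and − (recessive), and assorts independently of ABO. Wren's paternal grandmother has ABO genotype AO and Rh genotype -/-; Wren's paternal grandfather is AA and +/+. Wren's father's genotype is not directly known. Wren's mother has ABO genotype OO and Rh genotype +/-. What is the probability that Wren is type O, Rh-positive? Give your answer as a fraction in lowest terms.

Wren's father's ABO genotype from AO × AA: 1/2 AA, 1/2 AO.
Crossing each possibility with the mother OO and summing P(type O): 1/2·0 + 1/2·1/2 = 1/4.
Similarly for Rh via the father's Rh distribution: P(Rh+) = 3/4.
Independent loci: 1/4 × 3/4 = 3/16.

3/16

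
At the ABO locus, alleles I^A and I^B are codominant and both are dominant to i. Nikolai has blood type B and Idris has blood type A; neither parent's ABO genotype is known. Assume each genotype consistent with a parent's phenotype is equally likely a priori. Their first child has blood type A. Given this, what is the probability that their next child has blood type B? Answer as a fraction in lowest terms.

Possible genotypes: Nikolai ∈ {I^B I^B, I^B i}; Idris ∈ {I^A I^A, I^A i}.
Weight each parental genotype pair by prior × P(type-A child):
  I^B i × I^A I^A: posterior weight 2/3; P(next child type B) = 0.
  I^B i × I^A i: posterior weight 1/3; P(next child type B) = 1/4.
Weighted sum = 1/12.

1/12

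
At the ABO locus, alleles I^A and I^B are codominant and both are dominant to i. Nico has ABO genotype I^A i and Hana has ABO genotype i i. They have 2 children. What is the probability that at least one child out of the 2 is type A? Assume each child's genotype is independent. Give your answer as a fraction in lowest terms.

ABO cross I^A i × i i → 1/2 O, 1/2 A.
So P(type A) = 1/2 per child.
P(none) = (1/2)^2 = 1/4; P(at least one) = 1 − 1/4 = 3/4.

3/4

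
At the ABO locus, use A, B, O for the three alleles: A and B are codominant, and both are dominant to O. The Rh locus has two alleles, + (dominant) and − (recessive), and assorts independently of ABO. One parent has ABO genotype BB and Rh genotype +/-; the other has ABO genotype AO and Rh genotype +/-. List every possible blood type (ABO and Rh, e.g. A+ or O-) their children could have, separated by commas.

Gametes from BB × AO give offspring ABO genotypes AB, BO, i.e. phenotypes B, AB.
Rh cross +/- × +/- → phenotypes Rh+, Rh-.
Combining independently: B+, B-, AB+, AB-.

B+, B-, AB+, AB-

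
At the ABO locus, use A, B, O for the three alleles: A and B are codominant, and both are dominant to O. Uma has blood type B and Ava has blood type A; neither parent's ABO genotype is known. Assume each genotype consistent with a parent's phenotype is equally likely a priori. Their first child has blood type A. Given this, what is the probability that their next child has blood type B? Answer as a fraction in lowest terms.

1/12

Possible genotypes: Uma ∈ {BB, BO}; Ava ∈ {AA, AO}.
Weight each parental genotype pair by prior × P(type-A child):
  BO × AA: posterior weight 2/3; P(next child type B) = 0.
  BO × AO: posterior weight 1/3; P(next child type B) = 1/4.
Weighted sum = 1/12.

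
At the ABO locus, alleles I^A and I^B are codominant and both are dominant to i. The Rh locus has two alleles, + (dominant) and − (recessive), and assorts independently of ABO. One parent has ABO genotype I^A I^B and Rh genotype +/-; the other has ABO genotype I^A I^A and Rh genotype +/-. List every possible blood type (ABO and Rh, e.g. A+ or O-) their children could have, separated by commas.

Gametes from I^A I^B × I^A I^A give offspring ABO genotypes I^A I^A, I^A I^B, i.e. phenotypes A, AB.
Rh cross +/- × +/- → phenotypes Rh+, Rh-.
Combining independently: A+, A-, AB+, AB-.

A+, A-, AB+, AB-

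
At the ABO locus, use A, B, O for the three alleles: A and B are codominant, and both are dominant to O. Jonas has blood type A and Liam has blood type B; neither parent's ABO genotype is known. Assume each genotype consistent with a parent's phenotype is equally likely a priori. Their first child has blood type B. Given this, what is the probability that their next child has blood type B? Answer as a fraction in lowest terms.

5/12

Possible genotypes: Jonas ∈ {AA, AO}; Liam ∈ {BB, BO}.
Weight each parental genotype pair by prior × P(type-B child):
  AO × BB: posterior weight 2/3; P(next child type B) = 1/2.
  AO × BO: posterior weight 1/3; P(next child type B) = 1/4.
Weighted sum = 5/12.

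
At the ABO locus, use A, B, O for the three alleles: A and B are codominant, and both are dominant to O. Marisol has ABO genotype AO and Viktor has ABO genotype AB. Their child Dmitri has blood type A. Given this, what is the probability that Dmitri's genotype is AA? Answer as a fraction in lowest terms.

Cross AO × AB → 1/4 AA, 1/4 AB, 1/4 AO, 1/4 BO.
Type-A genotypes among offspring: AA (1/4), AO (1/4); total 1/2.
P(AA | type A) = (1/4) / (1/2) = 1/2.

1/2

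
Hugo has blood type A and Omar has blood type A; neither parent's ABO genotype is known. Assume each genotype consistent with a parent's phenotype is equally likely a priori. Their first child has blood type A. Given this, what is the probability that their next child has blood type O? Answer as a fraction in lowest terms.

Possible genotypes: Hugo ∈ {I^A I^A, I^A i}; Omar ∈ {I^A I^A, I^A i}.
Weight each parental genotype pair by prior × P(type-A child):
  I^A I^A × I^A I^A: posterior weight 4/15; P(next child type O) = 0.
  I^A I^A × I^A i: posterior weight 4/15; P(next child type O) = 0.
  I^A i × I^A I^A: posterior weight 4/15; P(next child type O) = 0.
  I^A i × I^A i: posterior weight 1/5; P(next child type O) = 1/4.
Weighted sum = 1/20.

1/20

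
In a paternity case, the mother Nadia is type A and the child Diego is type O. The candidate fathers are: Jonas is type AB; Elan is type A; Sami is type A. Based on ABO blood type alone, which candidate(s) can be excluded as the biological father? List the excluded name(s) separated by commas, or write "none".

A candidate is excluded only if no genotype consistent with his phenotype could produce a type O child with a type A mother.
Jonas (type AB): no genotype consistent with that phenotype can produce a type-O child with a type-A mother.

Jonas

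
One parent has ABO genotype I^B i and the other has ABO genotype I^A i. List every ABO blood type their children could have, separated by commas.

O, A, B, AB

Gametes from I^B i × I^A i give offspring ABO genotypes I^A I^B, I^A i, I^B i, i i, i.e. phenotypes O, A, B, AB.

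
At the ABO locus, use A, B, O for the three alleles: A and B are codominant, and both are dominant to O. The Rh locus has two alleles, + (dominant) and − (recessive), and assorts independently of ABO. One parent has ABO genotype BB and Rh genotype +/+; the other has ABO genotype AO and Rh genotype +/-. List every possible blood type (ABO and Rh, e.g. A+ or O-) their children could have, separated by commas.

B+, AB+

Gametes from BB × AO give offspring ABO genotypes AB, BO, i.e. phenotypes B, AB.
Rh cross +/+ × +/- → phenotypes Rh+.
Combining independently: B+, AB+.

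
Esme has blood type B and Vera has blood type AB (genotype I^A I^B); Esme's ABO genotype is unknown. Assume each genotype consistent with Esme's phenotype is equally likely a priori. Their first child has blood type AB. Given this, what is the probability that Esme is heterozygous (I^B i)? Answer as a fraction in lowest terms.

1/3

Possible genotypes: Esme ∈ {I^B I^B, I^B i}; Vera ∈ {I^A I^B}.
Weight each parental genotype pair by prior × P(type-AB child):
  I^B I^B × I^A I^B: posterior weight 2/3.
  I^B i × I^A I^B: posterior weight 1/3.
Sum the posterior weight over pairs where Esme is I^B i: 1/3.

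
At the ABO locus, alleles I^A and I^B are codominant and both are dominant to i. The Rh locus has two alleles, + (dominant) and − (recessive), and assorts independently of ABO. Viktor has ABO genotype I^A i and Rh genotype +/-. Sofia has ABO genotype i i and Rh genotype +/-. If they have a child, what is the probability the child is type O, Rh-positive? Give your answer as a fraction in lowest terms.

3/8

ABO cross I^A i × i i → offspring phenotypes: 1/2 O, 1/2 A.
Rh cross +/- × +/- → 3/4 Rh+, 1/4 Rh-.
Independent loci: P(type O, Rh-positive) = 1/2 × 3/4 = 3/8.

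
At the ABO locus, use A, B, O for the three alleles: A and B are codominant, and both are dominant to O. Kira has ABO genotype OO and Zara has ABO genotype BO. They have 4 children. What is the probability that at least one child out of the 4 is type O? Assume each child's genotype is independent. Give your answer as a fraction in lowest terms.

15/16

ABO cross OO × BO → 1/2 O, 1/2 B.
So P(type O) = 1/2 per child.
P(none) = (1/2)^4 = 1/16; P(at least one) = 1 − 1/16 = 15/16.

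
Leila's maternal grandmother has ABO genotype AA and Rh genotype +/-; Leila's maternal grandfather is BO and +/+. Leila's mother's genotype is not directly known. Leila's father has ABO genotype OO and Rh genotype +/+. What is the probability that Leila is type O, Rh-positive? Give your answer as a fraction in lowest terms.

1/4

Leila's mother's ABO genotype from AA × BO: 1/2 AB, 1/2 AO.
Crossing each possibility with the father OO and summing P(type O): 1/2·0 + 1/2·1/2 = 1/4.
Similarly for Rh via the mother's Rh distribution: P(Rh+) = 1.
Independent loci: 1/4 × 1 = 1/4.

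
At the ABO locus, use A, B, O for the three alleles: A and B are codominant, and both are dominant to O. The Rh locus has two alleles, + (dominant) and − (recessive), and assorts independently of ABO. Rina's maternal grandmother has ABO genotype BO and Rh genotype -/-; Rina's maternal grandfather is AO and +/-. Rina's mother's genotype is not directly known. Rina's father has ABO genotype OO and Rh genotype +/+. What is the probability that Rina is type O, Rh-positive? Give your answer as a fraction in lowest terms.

1/2

Rina's mother's ABO genotype from BO × AO: 1/4 AB, 1/4 AO, 1/4 BO, 1/4 OO.
Crossing each possibility with the father OO and summing P(type O): 1/4·0 + 1/4·1/2 + 1/4·1/2 + 1/4·1 = 1/2.
Similarly for Rh via the mother's Rh distribution: P(Rh+) = 1.
Independent loci: 1/2 × 1 = 1/2.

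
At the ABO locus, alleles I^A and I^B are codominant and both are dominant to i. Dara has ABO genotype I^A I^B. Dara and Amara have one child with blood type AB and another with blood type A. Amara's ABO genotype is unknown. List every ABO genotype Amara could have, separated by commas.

For each candidate genotype of Amara, check whether crossing it with I^A I^B can produce every observed child phenotype.
  I^A I^A → possible child types {A, AB} ✓
  I^A I^B → possible child types {A, B, AB} ✓
  I^A i → possible child types {A, B, AB} ✓
  I^B I^B → possible child types {B, AB} ✗
  I^B i → possible child types {A, B, AB} ✓
  i i → possible child types {A, B} ✗

I^A I^A, I^A I^B, I^A i, I^B i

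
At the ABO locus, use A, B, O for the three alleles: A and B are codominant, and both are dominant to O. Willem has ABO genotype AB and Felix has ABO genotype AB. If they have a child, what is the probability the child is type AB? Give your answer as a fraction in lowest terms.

ABO cross AB × AB → offspring phenotypes: 1/4 A, 1/4 B, 1/2 AB.
So P(type AB) = 1/2.

1/2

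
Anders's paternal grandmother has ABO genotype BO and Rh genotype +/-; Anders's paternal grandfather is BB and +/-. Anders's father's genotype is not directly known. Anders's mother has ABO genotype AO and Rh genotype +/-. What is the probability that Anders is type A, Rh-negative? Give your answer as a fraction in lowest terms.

1/32

Anders's father's ABO genotype from BO × BB: 1/2 BB, 1/2 BO.
Crossing each possibility with the mother AO and summing P(type A): 1/2·0 + 1/2·1/4 = 1/8.
Similarly for Rh via the father's Rh distribution: P(Rh-) = 1/4.
Independent loci: 1/8 × 1/4 = 1/32.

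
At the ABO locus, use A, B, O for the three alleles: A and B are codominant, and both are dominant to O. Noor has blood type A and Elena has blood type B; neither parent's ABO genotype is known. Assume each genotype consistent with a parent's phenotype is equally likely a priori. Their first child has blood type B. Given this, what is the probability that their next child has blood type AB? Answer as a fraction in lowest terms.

5/12

Possible genotypes: Noor ∈ {AA, AO}; Elena ∈ {BB, BO}.
Weight each parental genotype pair by prior × P(type-B child):
  AO × BB: posterior weight 2/3; P(next child type AB) = 1/2.
  AO × BO: posterior weight 1/3; P(next child type AB) = 1/4.
Weighted sum = 5/12.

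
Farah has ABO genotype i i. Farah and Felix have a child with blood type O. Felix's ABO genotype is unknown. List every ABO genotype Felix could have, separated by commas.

I^A i, I^B i, i i

For each candidate genotype of Felix, check whether crossing it with i i can produce every observed child phenotype.
  I^A I^A → possible child types {A} ✗
  I^A I^B → possible child types {A, B} ✗
  I^A i → possible child types {O, A} ✓
  I^B I^B → possible child types {B} ✗
  I^B i → possible child types {O, B} ✓
  i i → possible child types {O} ✓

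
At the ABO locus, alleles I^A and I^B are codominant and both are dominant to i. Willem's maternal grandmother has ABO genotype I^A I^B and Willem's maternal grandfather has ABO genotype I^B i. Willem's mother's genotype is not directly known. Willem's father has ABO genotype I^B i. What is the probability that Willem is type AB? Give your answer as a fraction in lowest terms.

1/8

Willem's mother's ABO genotype from I^A I^B × I^B i: 1/4 I^A I^B, 1/4 I^A i, 1/4 I^B I^B, 1/4 I^B i.
Crossing each possibility with the father I^B i and summing P(type AB): 1/4·1/4 + 1/4·1/4 + 1/4·0 + 1/4·0 = 1/8.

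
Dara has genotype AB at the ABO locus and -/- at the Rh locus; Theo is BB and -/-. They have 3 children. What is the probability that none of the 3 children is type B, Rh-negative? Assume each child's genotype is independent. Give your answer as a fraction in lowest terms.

ABO cross AB × BB → 1/2 B, 1/2 AB.
Rh cross -/- × -/- → 1 Rh-; so P(type B, Rh-negative) = 1/2 × 1 = 1/2 per child.
P(not type B, Rh-negative) = 1/2 for one child; (1/2)^3 = 1/8.

1/8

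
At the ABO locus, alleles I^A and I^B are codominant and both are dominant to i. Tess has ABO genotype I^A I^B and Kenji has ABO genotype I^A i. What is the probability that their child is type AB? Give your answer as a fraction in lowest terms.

ABO cross I^A I^B × I^A i → offspring phenotypes: 1/2 A, 1/4 B, 1/4 AB.
So P(type AB) = 1/4.

1/4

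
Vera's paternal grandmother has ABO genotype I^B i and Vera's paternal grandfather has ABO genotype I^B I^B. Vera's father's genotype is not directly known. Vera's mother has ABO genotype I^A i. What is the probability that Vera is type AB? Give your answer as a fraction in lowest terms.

3/8

Vera's father's ABO genotype from I^B i × I^B I^B: 1/2 I^B I^B, 1/2 I^B i.
Crossing each possibility with the mother I^A i and summing P(type AB): 1/2·1/2 + 1/2·1/4 = 3/8.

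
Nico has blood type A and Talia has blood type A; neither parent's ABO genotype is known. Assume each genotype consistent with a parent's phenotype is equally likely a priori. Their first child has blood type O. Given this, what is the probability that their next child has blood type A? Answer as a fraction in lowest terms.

3/4

Possible genotypes: Nico ∈ {AA, AO}; Talia ∈ {AA, AO}.
Weight each parental genotype pair by prior × P(type-O child):
  AO × AO: posterior weight 1; P(next child type A) = 3/4.
Weighted sum = 3/4.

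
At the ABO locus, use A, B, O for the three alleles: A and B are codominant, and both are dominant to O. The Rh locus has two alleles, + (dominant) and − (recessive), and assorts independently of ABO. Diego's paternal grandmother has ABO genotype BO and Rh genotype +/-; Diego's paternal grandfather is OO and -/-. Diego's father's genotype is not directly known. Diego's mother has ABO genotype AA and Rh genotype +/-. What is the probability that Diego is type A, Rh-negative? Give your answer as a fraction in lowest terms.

9/32

Diego's father's ABO genotype from BO × OO: 1/2 BO, 1/2 OO.
Crossing each possibility with the mother AA and summing P(type A): 1/2·1/2 + 1/2·1 = 3/4.
Similarly for Rh via the father's Rh distribution: P(Rh-) = 3/8.
Independent loci: 3/4 × 3/8 = 9/32.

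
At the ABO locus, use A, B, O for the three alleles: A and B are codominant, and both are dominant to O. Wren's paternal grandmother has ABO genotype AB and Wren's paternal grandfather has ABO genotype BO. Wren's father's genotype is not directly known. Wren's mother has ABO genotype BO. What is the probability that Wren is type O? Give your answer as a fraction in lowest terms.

Wren's father's ABO genotype from AB × BO: 1/4 AB, 1/4 AO, 1/4 BB, 1/4 BO.
Crossing each possibility with the mother BO and summing P(type O): 1/4·0 + 1/4·1/4 + 1/4·0 + 1/4·1/4 = 1/8.

1/8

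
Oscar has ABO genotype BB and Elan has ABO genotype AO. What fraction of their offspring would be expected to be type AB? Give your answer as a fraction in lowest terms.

ABO cross BB × AO → offspring phenotypes: 1/2 B, 1/2 AB.
So P(type AB) = 1/2.

1/2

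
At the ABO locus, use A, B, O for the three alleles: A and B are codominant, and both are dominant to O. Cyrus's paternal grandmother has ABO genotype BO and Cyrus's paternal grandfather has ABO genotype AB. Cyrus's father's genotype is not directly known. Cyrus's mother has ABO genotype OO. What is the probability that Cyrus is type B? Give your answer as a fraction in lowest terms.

1/2

Cyrus's father's ABO genotype from BO × AB: 1/4 AB, 1/4 AO, 1/4 BB, 1/4 BO.
Crossing each possibility with the mother OO and summing P(type B): 1/4·1/2 + 1/4·0 + 1/4·1 + 1/4·1/2 = 1/2.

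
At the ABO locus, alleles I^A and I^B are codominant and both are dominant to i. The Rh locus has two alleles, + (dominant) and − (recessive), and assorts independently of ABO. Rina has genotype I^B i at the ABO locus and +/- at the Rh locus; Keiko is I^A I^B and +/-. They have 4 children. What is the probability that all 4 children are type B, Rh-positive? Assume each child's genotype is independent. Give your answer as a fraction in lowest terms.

81/4096

ABO cross I^B i × I^A I^B → 1/4 A, 1/2 B, 1/4 AB.
Rh cross +/- × +/- → 3/4 Rh+, 1/4 Rh-; so P(type B, Rh-positive) = 1/2 × 3/4 = 3/8 per child.
All 4 independent: (3/8)^4 = 81/4096.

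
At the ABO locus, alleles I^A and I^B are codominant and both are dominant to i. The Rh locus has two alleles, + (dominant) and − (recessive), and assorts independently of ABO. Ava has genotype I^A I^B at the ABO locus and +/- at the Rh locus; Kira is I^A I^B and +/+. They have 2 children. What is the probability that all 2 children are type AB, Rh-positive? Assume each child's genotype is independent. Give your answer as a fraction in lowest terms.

ABO cross I^A I^B × I^A I^B → 1/4 A, 1/4 B, 1/2 AB.
Rh cross +/- × +/+ → 1 Rh+; so P(type AB, Rh-positive) = 1/2 × 1 = 1/2 per child.
All 2 independent: (1/2)^2 = 1/4.

1/4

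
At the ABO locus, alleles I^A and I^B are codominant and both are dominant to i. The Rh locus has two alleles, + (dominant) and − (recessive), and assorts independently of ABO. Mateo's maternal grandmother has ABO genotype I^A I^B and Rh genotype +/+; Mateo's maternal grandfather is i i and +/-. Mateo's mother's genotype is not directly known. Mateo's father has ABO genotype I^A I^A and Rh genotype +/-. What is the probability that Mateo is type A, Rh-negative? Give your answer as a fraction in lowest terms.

Mateo's mother's ABO genotype from I^A I^B × i i: 1/2 I^A i, 1/2 I^B i.
Crossing each possibility with the father I^A I^A and summing P(type A): 1/2·1 + 1/2·1/2 = 3/4.
Similarly for Rh via the mother's Rh distribution: P(Rh-) = 1/8.
Independent loci: 3/4 × 1/8 = 3/32.

3/32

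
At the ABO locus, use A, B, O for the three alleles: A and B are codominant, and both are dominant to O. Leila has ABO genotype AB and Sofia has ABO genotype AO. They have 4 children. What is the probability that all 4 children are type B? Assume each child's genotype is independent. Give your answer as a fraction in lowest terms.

ABO cross AB × AO → 1/2 A, 1/4 B, 1/4 AB.
So P(type B) = 1/4 per child.
All 4 independent: (1/4)^4 = 1/256.

1/256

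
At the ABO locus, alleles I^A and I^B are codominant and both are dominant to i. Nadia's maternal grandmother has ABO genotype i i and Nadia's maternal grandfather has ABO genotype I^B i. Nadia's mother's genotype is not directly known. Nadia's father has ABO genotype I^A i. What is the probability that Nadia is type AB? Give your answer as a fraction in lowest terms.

Nadia's mother's ABO genotype from i i × I^B i: 1/2 I^B i, 1/2 i i.
Crossing each possibility with the father I^A i and summing P(type AB): 1/2·1/4 + 1/2·0 = 1/8.

1/8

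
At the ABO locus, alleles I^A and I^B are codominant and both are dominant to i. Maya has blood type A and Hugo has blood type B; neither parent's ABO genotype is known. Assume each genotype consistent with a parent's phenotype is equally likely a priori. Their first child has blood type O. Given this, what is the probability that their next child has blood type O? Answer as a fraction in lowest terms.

Possible genotypes: Maya ∈ {I^A I^A, I^A i}; Hugo ∈ {I^B I^B, I^B i}.
Weight each parental genotype pair by prior × P(type-O child):
  I^A i × I^B i: posterior weight 1; P(next child type O) = 1/4.
Weighted sum = 1/4.

1/4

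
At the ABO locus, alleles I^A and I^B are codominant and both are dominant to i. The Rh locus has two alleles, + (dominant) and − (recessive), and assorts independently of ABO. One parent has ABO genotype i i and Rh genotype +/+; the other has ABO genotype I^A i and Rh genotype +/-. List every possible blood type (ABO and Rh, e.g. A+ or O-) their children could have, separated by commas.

Gametes from i i × I^A i give offspring ABO genotypes I^A i, i i, i.e. phenotypes O, A.
Rh cross +/+ × +/- → phenotypes Rh+.
Combining independently: O+, A+.

O+, A+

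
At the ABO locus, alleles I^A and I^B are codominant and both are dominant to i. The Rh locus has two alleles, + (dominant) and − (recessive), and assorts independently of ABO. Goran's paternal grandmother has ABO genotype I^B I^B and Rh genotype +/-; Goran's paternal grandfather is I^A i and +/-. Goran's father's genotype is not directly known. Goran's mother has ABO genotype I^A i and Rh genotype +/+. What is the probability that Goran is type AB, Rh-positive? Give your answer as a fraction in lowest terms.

Goran's father's ABO genotype from I^B I^B × I^A i: 1/2 I^A I^B, 1/2 I^B i.
Crossing each possibility with the mother I^A i and summing P(type AB): 1/2·1/4 + 1/2·1/4 = 1/4.
Similarly for Rh via the father's Rh distribution: P(Rh+) = 1.
Independent loci: 1/4 × 1 = 1/4.

1/4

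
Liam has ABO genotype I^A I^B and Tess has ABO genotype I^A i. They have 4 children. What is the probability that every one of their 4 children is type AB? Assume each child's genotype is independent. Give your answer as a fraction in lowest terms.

ABO cross I^A I^B × I^A i → 1/2 A, 1/4 B, 1/4 AB.
So P(type AB) = 1/4 per child.
All 4 independent: (1/4)^4 = 1/256.

1/256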